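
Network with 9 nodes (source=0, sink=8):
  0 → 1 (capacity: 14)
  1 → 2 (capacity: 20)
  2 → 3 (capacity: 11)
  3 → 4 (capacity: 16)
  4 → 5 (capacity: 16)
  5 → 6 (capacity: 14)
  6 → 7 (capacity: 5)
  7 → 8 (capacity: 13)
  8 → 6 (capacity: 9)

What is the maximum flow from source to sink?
Maximum flow = 5

Max flow: 5

Flow assignment:
  0 → 1: 5/14
  1 → 2: 5/20
  2 → 3: 5/11
  3 → 4: 5/16
  4 → 5: 5/16
  5 → 6: 5/14
  6 → 7: 5/5
  7 → 8: 5/13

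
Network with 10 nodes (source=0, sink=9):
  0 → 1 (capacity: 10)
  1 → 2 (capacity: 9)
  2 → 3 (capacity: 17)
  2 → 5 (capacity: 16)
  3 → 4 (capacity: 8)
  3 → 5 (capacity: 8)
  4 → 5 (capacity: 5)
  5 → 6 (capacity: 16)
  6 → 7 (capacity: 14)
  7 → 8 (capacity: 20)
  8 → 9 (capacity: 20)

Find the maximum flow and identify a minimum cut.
Max flow = 9, Min cut edges: (1,2)

Maximum flow: 9
Minimum cut: (1,2)
Partition: S = [0, 1], T = [2, 3, 4, 5, 6, 7, 8, 9]

Max-flow min-cut theorem verified: both equal 9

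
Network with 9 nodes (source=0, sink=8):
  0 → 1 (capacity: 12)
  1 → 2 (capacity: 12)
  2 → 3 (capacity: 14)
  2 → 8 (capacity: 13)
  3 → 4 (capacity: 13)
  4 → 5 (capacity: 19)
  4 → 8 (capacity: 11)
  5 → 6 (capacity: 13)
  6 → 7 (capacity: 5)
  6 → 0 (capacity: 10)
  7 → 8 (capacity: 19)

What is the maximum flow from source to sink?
Maximum flow = 12

Max flow: 12

Flow assignment:
  0 → 1: 12/12
  1 → 2: 12/12
  2 → 8: 12/13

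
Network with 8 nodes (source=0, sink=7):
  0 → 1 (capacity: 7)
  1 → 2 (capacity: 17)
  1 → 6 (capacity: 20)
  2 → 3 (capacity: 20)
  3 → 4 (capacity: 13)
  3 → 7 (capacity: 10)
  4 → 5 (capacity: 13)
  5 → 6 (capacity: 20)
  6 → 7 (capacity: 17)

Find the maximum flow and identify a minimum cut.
Max flow = 7, Min cut edges: (0,1)

Maximum flow: 7
Minimum cut: (0,1)
Partition: S = [0], T = [1, 2, 3, 4, 5, 6, 7]

Max-flow min-cut theorem verified: both equal 7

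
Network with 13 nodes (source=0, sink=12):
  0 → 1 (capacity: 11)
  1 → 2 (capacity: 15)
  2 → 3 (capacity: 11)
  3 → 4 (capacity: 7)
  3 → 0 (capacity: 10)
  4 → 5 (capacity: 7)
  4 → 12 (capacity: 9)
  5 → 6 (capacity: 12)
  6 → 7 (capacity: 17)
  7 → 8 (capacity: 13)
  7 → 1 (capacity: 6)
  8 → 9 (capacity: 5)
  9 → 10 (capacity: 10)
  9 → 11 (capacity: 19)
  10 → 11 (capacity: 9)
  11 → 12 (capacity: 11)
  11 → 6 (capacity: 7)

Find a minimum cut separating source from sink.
Min cut value = 7, edges: (3,4)

Min cut value: 7
Partition: S = [0, 1, 2, 3], T = [4, 5, 6, 7, 8, 9, 10, 11, 12]
Cut edges: (3,4)

By max-flow min-cut theorem, max flow = min cut = 7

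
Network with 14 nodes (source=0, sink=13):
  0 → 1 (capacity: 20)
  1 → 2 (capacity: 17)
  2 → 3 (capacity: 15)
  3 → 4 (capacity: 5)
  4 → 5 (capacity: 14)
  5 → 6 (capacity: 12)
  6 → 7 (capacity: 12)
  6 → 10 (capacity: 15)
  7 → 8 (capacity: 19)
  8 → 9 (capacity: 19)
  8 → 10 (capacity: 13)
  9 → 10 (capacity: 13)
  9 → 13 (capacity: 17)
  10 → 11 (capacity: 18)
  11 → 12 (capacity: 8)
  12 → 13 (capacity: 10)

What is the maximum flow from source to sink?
Maximum flow = 5

Max flow: 5

Flow assignment:
  0 → 1: 5/20
  1 → 2: 5/17
  2 → 3: 5/15
  3 → 4: 5/5
  4 → 5: 5/14
  5 → 6: 5/12
  6 → 7: 5/12
  7 → 8: 5/19
  8 → 9: 5/19
  9 → 13: 5/17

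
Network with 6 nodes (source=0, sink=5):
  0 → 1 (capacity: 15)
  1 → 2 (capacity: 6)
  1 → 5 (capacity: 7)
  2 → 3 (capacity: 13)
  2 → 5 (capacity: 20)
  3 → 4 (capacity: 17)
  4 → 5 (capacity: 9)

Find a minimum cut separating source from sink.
Min cut value = 13, edges: (1,2), (1,5)

Min cut value: 13
Partition: S = [0, 1], T = [2, 3, 4, 5]
Cut edges: (1,2), (1,5)

By max-flow min-cut theorem, max flow = min cut = 13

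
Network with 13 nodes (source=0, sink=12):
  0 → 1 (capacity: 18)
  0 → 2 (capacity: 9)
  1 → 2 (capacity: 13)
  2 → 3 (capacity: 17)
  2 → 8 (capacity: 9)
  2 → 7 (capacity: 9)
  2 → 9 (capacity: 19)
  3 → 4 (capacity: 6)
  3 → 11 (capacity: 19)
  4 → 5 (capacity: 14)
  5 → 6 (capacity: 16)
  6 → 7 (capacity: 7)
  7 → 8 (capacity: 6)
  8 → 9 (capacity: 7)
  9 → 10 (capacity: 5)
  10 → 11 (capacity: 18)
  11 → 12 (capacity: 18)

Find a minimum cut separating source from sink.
Min cut value = 18, edges: (11,12)

Min cut value: 18
Partition: S = [0, 1, 2, 3, 4, 5, 6, 7, 8, 9, 10, 11], T = [12]
Cut edges: (11,12)

By max-flow min-cut theorem, max flow = min cut = 18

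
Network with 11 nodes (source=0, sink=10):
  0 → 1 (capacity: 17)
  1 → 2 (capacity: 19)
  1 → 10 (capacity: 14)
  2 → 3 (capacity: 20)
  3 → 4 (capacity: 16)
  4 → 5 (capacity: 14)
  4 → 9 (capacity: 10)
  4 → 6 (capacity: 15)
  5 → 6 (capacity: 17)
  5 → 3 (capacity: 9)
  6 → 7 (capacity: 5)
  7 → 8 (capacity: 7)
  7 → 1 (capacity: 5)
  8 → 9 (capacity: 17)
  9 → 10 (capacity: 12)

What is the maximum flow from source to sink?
Maximum flow = 17

Max flow: 17

Flow assignment:
  0 → 1: 17/17
  1 → 2: 3/19
  1 → 10: 14/14
  2 → 3: 3/20
  3 → 4: 3/16
  4 → 9: 3/10
  9 → 10: 3/12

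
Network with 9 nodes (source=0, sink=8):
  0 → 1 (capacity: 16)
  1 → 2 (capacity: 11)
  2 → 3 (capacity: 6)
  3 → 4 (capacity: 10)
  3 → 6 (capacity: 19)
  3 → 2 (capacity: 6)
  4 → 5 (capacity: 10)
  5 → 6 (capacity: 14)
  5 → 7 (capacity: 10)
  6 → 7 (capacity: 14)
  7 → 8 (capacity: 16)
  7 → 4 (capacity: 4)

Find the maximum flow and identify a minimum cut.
Max flow = 6, Min cut edges: (2,3)

Maximum flow: 6
Minimum cut: (2,3)
Partition: S = [0, 1, 2], T = [3, 4, 5, 6, 7, 8]

Max-flow min-cut theorem verified: both equal 6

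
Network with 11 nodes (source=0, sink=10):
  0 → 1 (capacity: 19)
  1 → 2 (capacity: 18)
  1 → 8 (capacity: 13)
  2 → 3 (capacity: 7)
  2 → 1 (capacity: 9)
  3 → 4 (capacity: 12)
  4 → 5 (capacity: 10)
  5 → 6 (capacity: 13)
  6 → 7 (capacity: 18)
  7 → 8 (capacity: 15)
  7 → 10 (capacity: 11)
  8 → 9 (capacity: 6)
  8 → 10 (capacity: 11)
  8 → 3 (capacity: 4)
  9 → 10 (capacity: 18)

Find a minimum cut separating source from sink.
Min cut value = 19, edges: (0,1)

Min cut value: 19
Partition: S = [0], T = [1, 2, 3, 4, 5, 6, 7, 8, 9, 10]
Cut edges: (0,1)

By max-flow min-cut theorem, max flow = min cut = 19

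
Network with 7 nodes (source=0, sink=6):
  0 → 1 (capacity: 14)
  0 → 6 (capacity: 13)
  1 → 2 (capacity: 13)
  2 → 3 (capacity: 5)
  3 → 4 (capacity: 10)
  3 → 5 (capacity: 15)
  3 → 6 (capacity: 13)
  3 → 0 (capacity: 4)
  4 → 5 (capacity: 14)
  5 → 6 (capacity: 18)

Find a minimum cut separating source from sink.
Min cut value = 18, edges: (0,6), (2,3)

Min cut value: 18
Partition: S = [0, 1, 2], T = [3, 4, 5, 6]
Cut edges: (0,6), (2,3)

By max-flow min-cut theorem, max flow = min cut = 18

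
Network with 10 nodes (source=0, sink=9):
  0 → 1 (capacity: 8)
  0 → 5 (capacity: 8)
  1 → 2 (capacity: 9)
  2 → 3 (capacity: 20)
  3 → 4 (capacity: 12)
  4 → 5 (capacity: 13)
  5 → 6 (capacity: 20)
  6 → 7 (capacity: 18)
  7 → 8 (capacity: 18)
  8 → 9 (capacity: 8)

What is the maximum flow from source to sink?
Maximum flow = 8

Max flow: 8

Flow assignment:
  0 → 1: 8/8
  1 → 2: 8/9
  2 → 3: 8/20
  3 → 4: 8/12
  4 → 5: 8/13
  5 → 6: 8/20
  6 → 7: 8/18
  7 → 8: 8/18
  8 → 9: 8/8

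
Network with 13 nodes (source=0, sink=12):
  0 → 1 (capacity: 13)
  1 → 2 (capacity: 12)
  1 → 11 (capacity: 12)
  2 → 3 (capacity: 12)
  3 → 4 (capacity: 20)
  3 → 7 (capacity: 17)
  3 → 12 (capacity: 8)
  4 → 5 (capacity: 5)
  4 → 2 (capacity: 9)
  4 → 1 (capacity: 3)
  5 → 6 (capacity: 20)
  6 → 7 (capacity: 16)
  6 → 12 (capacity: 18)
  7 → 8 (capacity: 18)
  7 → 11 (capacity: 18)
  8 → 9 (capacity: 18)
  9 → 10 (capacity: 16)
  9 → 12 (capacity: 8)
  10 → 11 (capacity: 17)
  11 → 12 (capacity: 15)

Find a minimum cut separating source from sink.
Min cut value = 13, edges: (0,1)

Min cut value: 13
Partition: S = [0], T = [1, 2, 3, 4, 5, 6, 7, 8, 9, 10, 11, 12]
Cut edges: (0,1)

By max-flow min-cut theorem, max flow = min cut = 13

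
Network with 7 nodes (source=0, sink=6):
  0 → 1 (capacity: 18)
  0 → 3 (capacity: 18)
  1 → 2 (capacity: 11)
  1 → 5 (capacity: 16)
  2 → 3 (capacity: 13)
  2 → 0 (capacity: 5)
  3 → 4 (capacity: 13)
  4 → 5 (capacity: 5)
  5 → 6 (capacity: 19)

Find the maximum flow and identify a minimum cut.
Max flow = 19, Min cut edges: (5,6)

Maximum flow: 19
Minimum cut: (5,6)
Partition: S = [0, 1, 2, 3, 4, 5], T = [6]

Max-flow min-cut theorem verified: both equal 19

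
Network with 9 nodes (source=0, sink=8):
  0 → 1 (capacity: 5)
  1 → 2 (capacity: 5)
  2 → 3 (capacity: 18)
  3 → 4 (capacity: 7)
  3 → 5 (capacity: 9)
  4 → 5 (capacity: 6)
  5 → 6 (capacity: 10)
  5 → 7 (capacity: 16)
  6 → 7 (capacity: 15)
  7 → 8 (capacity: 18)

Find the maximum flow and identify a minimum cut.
Max flow = 5, Min cut edges: (1,2)

Maximum flow: 5
Minimum cut: (1,2)
Partition: S = [0, 1], T = [2, 3, 4, 5, 6, 7, 8]

Max-flow min-cut theorem verified: both equal 5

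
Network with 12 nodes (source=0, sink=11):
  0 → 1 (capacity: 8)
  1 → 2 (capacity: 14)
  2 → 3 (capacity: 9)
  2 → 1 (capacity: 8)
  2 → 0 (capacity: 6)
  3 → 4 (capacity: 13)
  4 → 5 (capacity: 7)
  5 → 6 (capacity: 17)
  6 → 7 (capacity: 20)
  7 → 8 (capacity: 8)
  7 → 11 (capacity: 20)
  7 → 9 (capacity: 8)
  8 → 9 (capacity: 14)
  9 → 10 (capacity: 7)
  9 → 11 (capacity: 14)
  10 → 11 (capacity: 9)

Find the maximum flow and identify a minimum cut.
Max flow = 7, Min cut edges: (4,5)

Maximum flow: 7
Minimum cut: (4,5)
Partition: S = [0, 1, 2, 3, 4], T = [5, 6, 7, 8, 9, 10, 11]

Max-flow min-cut theorem verified: both equal 7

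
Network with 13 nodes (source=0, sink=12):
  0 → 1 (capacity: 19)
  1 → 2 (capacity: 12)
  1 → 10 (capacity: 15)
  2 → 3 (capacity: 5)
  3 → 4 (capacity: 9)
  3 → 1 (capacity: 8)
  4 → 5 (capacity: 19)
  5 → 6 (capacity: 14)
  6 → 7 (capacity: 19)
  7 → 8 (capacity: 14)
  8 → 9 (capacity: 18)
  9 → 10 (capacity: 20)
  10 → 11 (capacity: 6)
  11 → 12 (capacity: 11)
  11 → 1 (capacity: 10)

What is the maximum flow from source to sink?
Maximum flow = 6

Max flow: 6

Flow assignment:
  0 → 1: 6/19
  1 → 2: 4/12
  1 → 10: 2/15
  2 → 3: 4/5
  3 → 4: 4/9
  4 → 5: 4/19
  5 → 6: 4/14
  6 → 7: 4/19
  7 → 8: 4/14
  8 → 9: 4/18
  9 → 10: 4/20
  10 → 11: 6/6
  11 → 12: 6/11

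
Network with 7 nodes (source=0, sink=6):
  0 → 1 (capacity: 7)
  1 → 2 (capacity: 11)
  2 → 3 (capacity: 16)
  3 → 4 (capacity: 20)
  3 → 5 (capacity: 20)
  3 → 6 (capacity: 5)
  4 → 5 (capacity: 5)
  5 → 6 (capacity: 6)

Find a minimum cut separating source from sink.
Min cut value = 7, edges: (0,1)

Min cut value: 7
Partition: S = [0], T = [1, 2, 3, 4, 5, 6]
Cut edges: (0,1)

By max-flow min-cut theorem, max flow = min cut = 7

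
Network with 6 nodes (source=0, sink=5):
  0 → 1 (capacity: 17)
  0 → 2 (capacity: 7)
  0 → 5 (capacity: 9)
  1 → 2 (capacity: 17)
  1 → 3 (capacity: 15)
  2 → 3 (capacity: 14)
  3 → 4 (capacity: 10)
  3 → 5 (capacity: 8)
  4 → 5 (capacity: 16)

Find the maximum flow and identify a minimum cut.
Max flow = 27, Min cut edges: (0,5), (3,4), (3,5)

Maximum flow: 27
Minimum cut: (0,5), (3,4), (3,5)
Partition: S = [0, 1, 2, 3], T = [4, 5]

Max-flow min-cut theorem verified: both equal 27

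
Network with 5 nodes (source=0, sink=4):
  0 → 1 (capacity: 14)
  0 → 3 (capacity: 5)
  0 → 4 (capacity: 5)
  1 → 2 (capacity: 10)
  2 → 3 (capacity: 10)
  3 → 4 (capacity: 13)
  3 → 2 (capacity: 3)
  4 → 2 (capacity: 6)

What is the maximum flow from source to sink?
Maximum flow = 18

Max flow: 18

Flow assignment:
  0 → 1: 10/14
  0 → 3: 3/5
  0 → 4: 5/5
  1 → 2: 10/10
  2 → 3: 10/10
  3 → 4: 13/13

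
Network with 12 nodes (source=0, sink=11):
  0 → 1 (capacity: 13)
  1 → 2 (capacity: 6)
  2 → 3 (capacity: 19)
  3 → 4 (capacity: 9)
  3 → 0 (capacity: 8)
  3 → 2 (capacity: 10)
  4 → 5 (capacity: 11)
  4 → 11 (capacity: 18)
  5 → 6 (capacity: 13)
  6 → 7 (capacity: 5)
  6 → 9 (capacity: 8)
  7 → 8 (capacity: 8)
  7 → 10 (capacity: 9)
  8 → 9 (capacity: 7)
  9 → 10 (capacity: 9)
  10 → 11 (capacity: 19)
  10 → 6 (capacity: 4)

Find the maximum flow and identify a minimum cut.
Max flow = 6, Min cut edges: (1,2)

Maximum flow: 6
Minimum cut: (1,2)
Partition: S = [0, 1], T = [2, 3, 4, 5, 6, 7, 8, 9, 10, 11]

Max-flow min-cut theorem verified: both equal 6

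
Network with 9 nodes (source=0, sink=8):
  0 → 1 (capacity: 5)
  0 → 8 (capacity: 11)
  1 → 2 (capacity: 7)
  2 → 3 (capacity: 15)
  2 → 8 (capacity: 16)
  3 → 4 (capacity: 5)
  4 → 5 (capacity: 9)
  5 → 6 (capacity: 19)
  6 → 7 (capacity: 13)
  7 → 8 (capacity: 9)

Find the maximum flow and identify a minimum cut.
Max flow = 16, Min cut edges: (0,1), (0,8)

Maximum flow: 16
Minimum cut: (0,1), (0,8)
Partition: S = [0], T = [1, 2, 3, 4, 5, 6, 7, 8]

Max-flow min-cut theorem verified: both equal 16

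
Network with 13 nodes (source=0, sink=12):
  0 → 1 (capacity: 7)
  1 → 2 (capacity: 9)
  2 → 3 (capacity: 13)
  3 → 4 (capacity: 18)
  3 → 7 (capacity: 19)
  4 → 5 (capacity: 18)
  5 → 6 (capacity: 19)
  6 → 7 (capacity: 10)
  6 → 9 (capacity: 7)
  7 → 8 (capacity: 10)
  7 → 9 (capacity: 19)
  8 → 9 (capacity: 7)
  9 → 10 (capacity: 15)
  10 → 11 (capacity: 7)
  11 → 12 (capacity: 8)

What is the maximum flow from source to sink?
Maximum flow = 7

Max flow: 7

Flow assignment:
  0 → 1: 7/7
  1 → 2: 7/9
  2 → 3: 7/13
  3 → 7: 7/19
  7 → 9: 7/19
  9 → 10: 7/15
  10 → 11: 7/7
  11 → 12: 7/8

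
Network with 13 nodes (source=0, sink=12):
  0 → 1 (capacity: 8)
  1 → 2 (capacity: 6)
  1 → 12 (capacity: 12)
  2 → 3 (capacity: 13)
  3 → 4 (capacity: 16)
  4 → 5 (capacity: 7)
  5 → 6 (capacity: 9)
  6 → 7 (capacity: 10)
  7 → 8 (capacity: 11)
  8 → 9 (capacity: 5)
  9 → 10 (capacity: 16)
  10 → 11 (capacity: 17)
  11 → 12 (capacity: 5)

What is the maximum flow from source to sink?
Maximum flow = 8

Max flow: 8

Flow assignment:
  0 → 1: 8/8
  1 → 12: 8/12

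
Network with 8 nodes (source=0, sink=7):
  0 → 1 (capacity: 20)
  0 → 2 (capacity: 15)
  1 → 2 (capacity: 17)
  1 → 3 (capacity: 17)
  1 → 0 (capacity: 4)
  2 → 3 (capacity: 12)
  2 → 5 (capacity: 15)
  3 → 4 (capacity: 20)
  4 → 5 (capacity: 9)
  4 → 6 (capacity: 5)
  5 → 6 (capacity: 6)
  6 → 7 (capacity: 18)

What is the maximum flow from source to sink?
Maximum flow = 11

Max flow: 11

Flow assignment:
  0 → 1: 11/20
  1 → 2: 11/17
  2 → 3: 11/12
  3 → 4: 11/20
  4 → 5: 6/9
  4 → 6: 5/5
  5 → 6: 6/6
  6 → 7: 11/18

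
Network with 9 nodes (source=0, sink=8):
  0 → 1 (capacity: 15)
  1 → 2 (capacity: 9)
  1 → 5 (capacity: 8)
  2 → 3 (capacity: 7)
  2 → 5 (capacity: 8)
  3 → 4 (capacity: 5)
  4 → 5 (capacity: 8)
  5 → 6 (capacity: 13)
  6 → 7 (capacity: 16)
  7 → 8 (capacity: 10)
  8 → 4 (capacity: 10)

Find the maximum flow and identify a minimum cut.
Max flow = 10, Min cut edges: (7,8)

Maximum flow: 10
Minimum cut: (7,8)
Partition: S = [0, 1, 2, 3, 4, 5, 6, 7], T = [8]

Max-flow min-cut theorem verified: both equal 10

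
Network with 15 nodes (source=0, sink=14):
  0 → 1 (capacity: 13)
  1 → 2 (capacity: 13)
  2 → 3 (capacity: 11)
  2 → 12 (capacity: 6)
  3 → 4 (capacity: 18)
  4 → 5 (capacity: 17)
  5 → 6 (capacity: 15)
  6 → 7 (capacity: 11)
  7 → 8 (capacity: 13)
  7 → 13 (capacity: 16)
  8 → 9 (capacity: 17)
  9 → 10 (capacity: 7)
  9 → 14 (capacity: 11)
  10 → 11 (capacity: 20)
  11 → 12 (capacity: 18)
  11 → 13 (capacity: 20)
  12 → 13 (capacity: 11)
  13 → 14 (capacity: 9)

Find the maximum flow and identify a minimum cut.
Max flow = 13, Min cut edges: (1,2)

Maximum flow: 13
Minimum cut: (1,2)
Partition: S = [0, 1], T = [2, 3, 4, 5, 6, 7, 8, 9, 10, 11, 12, 13, 14]

Max-flow min-cut theorem verified: both equal 13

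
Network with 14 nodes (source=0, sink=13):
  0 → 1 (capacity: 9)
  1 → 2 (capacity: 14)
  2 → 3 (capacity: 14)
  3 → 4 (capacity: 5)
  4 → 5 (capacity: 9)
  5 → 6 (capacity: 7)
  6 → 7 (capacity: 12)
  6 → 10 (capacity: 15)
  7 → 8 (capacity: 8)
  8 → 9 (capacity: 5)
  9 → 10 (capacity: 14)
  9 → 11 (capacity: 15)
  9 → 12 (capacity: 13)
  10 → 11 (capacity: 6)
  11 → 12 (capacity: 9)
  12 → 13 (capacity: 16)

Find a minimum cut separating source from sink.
Min cut value = 5, edges: (3,4)

Min cut value: 5
Partition: S = [0, 1, 2, 3], T = [4, 5, 6, 7, 8, 9, 10, 11, 12, 13]
Cut edges: (3,4)

By max-flow min-cut theorem, max flow = min cut = 5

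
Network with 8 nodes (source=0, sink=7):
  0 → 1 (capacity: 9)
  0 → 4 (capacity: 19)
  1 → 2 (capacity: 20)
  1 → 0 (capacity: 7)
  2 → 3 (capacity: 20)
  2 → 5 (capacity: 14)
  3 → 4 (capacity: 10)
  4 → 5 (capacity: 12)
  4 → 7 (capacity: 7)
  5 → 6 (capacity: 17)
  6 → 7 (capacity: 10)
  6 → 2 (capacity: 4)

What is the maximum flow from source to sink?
Maximum flow = 17

Max flow: 17

Flow assignment:
  0 → 1: 5/9
  0 → 4: 12/19
  1 → 2: 5/20
  2 → 5: 5/14
  4 → 5: 5/12
  4 → 7: 7/7
  5 → 6: 10/17
  6 → 7: 10/10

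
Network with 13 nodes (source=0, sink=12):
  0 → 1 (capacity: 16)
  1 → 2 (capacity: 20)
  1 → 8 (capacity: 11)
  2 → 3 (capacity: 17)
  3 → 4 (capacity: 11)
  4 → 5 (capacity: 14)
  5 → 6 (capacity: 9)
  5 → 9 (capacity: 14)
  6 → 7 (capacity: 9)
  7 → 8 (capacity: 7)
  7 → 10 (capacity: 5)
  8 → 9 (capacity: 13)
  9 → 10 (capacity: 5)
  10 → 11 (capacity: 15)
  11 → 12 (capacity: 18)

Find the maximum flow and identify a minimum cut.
Max flow = 10, Min cut edges: (7,10), (9,10)

Maximum flow: 10
Minimum cut: (7,10), (9,10)
Partition: S = [0, 1, 2, 3, 4, 5, 6, 7, 8, 9], T = [10, 11, 12]

Max-flow min-cut theorem verified: both equal 10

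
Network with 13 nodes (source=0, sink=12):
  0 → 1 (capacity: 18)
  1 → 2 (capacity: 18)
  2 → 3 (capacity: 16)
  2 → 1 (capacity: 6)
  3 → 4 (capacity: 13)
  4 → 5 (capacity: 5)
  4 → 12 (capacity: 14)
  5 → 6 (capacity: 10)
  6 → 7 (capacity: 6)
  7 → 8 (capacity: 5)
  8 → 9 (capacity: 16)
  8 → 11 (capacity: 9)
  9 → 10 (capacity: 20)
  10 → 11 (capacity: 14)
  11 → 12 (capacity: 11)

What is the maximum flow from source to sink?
Maximum flow = 13

Max flow: 13

Flow assignment:
  0 → 1: 13/18
  1 → 2: 13/18
  2 → 3: 13/16
  3 → 4: 13/13
  4 → 12: 13/14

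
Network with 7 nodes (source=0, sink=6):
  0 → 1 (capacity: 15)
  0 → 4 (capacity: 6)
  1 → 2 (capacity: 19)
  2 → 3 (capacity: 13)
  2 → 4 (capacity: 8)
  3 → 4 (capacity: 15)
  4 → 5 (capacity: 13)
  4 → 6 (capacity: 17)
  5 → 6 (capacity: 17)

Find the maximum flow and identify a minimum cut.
Max flow = 21, Min cut edges: (0,1), (0,4)

Maximum flow: 21
Minimum cut: (0,1), (0,4)
Partition: S = [0], T = [1, 2, 3, 4, 5, 6]

Max-flow min-cut theorem verified: both equal 21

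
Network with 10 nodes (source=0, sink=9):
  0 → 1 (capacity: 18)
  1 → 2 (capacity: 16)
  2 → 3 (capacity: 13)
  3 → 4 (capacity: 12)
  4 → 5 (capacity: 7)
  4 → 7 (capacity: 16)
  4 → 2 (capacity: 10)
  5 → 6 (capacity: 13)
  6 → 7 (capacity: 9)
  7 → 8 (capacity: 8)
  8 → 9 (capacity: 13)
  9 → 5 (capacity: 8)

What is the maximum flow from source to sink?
Maximum flow = 8

Max flow: 8

Flow assignment:
  0 → 1: 8/18
  1 → 2: 8/16
  2 → 3: 12/13
  3 → 4: 12/12
  4 → 7: 8/16
  4 → 2: 4/10
  7 → 8: 8/8
  8 → 9: 8/13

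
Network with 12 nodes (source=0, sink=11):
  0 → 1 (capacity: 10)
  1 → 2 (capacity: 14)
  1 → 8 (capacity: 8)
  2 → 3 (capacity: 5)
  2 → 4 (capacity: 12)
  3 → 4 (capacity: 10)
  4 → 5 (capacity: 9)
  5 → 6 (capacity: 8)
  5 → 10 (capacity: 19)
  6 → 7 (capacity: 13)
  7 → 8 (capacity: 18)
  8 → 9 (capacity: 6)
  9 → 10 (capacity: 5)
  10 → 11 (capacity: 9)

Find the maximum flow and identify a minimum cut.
Max flow = 9, Min cut edges: (10,11)

Maximum flow: 9
Minimum cut: (10,11)
Partition: S = [0, 1, 2, 3, 4, 5, 6, 7, 8, 9, 10], T = [11]

Max-flow min-cut theorem verified: both equal 9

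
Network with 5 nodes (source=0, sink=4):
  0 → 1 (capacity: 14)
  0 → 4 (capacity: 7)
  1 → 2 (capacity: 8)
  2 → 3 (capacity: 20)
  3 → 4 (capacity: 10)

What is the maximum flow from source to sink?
Maximum flow = 15

Max flow: 15

Flow assignment:
  0 → 1: 8/14
  0 → 4: 7/7
  1 → 2: 8/8
  2 → 3: 8/20
  3 → 4: 8/10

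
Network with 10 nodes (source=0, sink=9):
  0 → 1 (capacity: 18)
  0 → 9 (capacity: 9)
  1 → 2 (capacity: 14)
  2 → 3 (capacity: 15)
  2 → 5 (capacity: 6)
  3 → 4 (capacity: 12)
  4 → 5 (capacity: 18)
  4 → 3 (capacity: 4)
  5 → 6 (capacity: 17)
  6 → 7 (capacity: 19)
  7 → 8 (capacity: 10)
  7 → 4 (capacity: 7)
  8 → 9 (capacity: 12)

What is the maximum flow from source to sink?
Maximum flow = 19

Max flow: 19

Flow assignment:
  0 → 1: 10/18
  0 → 9: 9/9
  1 → 2: 10/14
  2 → 3: 8/15
  2 → 5: 2/6
  3 → 4: 8/12
  4 → 5: 8/18
  5 → 6: 10/17
  6 → 7: 10/19
  7 → 8: 10/10
  8 → 9: 10/12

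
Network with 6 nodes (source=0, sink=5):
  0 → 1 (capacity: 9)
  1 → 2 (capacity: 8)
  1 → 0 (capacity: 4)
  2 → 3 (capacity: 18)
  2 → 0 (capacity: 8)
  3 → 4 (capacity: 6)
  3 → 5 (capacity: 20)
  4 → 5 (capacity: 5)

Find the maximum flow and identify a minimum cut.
Max flow = 8, Min cut edges: (1,2)

Maximum flow: 8
Minimum cut: (1,2)
Partition: S = [0, 1], T = [2, 3, 4, 5]

Max-flow min-cut theorem verified: both equal 8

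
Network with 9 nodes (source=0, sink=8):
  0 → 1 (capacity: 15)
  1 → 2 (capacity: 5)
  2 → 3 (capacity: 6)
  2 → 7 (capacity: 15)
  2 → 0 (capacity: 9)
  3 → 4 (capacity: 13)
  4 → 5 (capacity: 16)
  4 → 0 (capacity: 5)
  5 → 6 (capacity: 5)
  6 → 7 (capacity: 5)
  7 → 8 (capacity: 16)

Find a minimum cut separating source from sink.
Min cut value = 5, edges: (1,2)

Min cut value: 5
Partition: S = [0, 1], T = [2, 3, 4, 5, 6, 7, 8]
Cut edges: (1,2)

By max-flow min-cut theorem, max flow = min cut = 5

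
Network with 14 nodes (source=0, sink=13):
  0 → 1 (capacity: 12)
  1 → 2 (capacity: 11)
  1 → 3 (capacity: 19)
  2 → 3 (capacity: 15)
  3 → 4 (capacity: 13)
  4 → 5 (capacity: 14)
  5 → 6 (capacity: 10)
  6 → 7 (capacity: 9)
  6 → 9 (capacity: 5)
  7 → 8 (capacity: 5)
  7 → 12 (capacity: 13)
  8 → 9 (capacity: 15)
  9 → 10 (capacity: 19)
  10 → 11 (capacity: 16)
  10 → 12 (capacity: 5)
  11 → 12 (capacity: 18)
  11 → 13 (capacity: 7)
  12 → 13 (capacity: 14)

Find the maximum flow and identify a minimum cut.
Max flow = 10, Min cut edges: (5,6)

Maximum flow: 10
Minimum cut: (5,6)
Partition: S = [0, 1, 2, 3, 4, 5], T = [6, 7, 8, 9, 10, 11, 12, 13]

Max-flow min-cut theorem verified: both equal 10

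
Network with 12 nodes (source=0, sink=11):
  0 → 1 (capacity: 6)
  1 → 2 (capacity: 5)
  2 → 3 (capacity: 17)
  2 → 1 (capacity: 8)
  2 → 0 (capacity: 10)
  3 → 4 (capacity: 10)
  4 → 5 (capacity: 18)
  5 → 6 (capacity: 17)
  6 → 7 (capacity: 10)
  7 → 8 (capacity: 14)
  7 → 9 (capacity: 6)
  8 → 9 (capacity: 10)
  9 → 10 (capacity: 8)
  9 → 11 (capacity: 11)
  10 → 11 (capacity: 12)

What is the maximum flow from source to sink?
Maximum flow = 5

Max flow: 5

Flow assignment:
  0 → 1: 5/6
  1 → 2: 5/5
  2 → 3: 5/17
  3 → 4: 5/10
  4 → 5: 5/18
  5 → 6: 5/17
  6 → 7: 5/10
  7 → 9: 5/6
  9 → 11: 5/11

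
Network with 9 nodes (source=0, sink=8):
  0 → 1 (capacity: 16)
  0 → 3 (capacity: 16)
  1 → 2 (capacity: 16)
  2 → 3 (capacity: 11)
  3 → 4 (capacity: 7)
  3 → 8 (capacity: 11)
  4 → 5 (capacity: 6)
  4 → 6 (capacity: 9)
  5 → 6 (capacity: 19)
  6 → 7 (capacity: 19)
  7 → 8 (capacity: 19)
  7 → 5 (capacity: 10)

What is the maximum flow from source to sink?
Maximum flow = 18

Max flow: 18

Flow assignment:
  0 → 1: 2/16
  0 → 3: 16/16
  1 → 2: 2/16
  2 → 3: 2/11
  3 → 4: 7/7
  3 → 8: 11/11
  4 → 6: 7/9
  6 → 7: 7/19
  7 → 8: 7/19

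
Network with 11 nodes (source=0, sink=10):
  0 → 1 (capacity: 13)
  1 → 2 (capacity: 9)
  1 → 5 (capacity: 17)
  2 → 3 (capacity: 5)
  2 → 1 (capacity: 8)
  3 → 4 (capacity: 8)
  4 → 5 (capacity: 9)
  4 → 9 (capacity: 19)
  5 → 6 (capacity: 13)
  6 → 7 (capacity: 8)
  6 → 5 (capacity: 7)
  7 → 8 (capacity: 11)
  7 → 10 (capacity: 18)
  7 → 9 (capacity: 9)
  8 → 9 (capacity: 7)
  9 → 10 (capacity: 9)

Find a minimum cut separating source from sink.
Min cut value = 13, edges: (2,3), (6,7)

Min cut value: 13
Partition: S = [0, 1, 2, 5, 6], T = [3, 4, 7, 8, 9, 10]
Cut edges: (2,3), (6,7)

By max-flow min-cut theorem, max flow = min cut = 13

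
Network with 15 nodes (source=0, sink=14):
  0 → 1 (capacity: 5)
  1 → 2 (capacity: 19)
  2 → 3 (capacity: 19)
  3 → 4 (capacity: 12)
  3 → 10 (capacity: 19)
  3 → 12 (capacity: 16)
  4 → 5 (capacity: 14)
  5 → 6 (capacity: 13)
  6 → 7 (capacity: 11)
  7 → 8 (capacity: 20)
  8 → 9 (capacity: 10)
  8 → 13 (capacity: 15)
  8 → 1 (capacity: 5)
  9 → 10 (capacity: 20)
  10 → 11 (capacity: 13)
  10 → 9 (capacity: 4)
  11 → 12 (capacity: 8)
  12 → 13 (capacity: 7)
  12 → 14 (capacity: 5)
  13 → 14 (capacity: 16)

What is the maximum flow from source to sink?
Maximum flow = 5

Max flow: 5

Flow assignment:
  0 → 1: 5/5
  1 → 2: 5/19
  2 → 3: 5/19
  3 → 12: 5/16
  12 → 14: 5/5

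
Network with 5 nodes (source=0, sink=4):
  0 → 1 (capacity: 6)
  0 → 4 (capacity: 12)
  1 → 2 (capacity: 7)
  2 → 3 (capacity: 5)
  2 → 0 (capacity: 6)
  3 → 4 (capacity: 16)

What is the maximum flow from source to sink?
Maximum flow = 17

Max flow: 17

Flow assignment:
  0 → 1: 6/6
  0 → 4: 12/12
  1 → 2: 6/7
  2 → 3: 5/5
  2 → 0: 1/6
  3 → 4: 5/16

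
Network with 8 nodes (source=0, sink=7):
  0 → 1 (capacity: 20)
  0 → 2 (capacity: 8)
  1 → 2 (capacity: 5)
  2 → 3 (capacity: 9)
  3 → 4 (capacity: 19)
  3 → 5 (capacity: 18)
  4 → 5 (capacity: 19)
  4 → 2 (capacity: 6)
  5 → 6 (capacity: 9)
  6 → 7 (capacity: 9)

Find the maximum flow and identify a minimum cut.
Max flow = 9, Min cut edges: (6,7)

Maximum flow: 9
Minimum cut: (6,7)
Partition: S = [0, 1, 2, 3, 4, 5, 6], T = [7]

Max-flow min-cut theorem verified: both equal 9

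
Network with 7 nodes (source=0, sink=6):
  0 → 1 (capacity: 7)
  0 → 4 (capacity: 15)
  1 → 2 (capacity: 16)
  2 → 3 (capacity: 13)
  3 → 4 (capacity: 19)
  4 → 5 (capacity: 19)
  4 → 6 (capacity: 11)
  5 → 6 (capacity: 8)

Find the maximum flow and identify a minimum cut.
Max flow = 19, Min cut edges: (4,6), (5,6)

Maximum flow: 19
Minimum cut: (4,6), (5,6)
Partition: S = [0, 1, 2, 3, 4, 5], T = [6]

Max-flow min-cut theorem verified: both equal 19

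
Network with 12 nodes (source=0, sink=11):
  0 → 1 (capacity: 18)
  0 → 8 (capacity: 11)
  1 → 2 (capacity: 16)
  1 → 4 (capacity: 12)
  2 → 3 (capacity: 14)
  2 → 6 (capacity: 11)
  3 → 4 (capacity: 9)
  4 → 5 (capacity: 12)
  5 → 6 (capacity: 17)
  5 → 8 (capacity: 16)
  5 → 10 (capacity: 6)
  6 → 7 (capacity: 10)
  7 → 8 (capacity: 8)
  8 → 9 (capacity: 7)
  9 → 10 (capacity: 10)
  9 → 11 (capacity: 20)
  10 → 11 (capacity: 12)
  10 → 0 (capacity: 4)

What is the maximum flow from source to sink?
Maximum flow = 13

Max flow: 13

Flow assignment:
  0 → 1: 13/18
  1 → 2: 6/16
  1 → 4: 7/12
  2 → 6: 6/11
  4 → 5: 7/12
  5 → 8: 1/16
  5 → 10: 6/6
  6 → 7: 6/10
  7 → 8: 6/8
  8 → 9: 7/7
  9 → 11: 7/20
  10 → 11: 6/12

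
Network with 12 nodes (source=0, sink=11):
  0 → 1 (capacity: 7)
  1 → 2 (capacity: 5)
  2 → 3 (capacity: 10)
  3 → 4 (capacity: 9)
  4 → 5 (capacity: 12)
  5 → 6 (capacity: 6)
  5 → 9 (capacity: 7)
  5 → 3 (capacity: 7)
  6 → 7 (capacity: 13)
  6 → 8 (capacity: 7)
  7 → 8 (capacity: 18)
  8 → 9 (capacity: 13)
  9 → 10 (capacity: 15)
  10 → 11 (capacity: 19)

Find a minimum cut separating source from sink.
Min cut value = 5, edges: (1,2)

Min cut value: 5
Partition: S = [0, 1], T = [2, 3, 4, 5, 6, 7, 8, 9, 10, 11]
Cut edges: (1,2)

By max-flow min-cut theorem, max flow = min cut = 5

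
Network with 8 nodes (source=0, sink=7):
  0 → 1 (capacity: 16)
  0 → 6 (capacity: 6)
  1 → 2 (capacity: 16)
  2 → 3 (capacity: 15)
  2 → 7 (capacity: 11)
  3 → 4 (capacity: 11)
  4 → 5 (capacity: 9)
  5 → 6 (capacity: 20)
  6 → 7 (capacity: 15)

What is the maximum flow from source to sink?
Maximum flow = 22

Max flow: 22

Flow assignment:
  0 → 1: 16/16
  0 → 6: 6/6
  1 → 2: 16/16
  2 → 3: 5/15
  2 → 7: 11/11
  3 → 4: 5/11
  4 → 5: 5/9
  5 → 6: 5/20
  6 → 7: 11/15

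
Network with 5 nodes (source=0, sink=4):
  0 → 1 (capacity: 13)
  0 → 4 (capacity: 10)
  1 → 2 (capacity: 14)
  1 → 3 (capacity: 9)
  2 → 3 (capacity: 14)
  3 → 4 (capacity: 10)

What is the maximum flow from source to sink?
Maximum flow = 20

Max flow: 20

Flow assignment:
  0 → 1: 10/13
  0 → 4: 10/10
  1 → 2: 1/14
  1 → 3: 9/9
  2 → 3: 1/14
  3 → 4: 10/10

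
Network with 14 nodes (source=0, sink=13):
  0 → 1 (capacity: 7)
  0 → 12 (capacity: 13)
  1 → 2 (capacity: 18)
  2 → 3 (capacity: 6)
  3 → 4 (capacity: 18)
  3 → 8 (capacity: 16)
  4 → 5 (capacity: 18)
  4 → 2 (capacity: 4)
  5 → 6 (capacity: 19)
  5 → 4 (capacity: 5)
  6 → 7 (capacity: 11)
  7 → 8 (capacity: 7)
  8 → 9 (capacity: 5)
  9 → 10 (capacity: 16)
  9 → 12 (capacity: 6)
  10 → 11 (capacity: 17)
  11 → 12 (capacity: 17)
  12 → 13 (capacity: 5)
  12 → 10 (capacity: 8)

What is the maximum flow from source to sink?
Maximum flow = 5

Max flow: 5

Flow assignment:
  0 → 1: 5/7
  1 → 2: 5/18
  2 → 3: 6/6
  3 → 4: 1/18
  3 → 8: 5/16
  4 → 2: 1/4
  8 → 9: 5/5
  9 → 12: 5/6
  12 → 13: 5/5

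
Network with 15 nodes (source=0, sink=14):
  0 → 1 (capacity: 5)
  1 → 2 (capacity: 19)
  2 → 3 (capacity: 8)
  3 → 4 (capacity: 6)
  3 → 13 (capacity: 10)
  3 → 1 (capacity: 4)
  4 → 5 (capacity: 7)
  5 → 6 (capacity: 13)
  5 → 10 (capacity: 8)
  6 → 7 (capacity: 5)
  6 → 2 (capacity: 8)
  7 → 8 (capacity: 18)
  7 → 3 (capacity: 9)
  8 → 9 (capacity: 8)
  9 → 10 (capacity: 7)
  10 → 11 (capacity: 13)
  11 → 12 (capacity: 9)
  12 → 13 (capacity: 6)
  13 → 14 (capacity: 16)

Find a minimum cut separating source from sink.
Min cut value = 5, edges: (0,1)

Min cut value: 5
Partition: S = [0], T = [1, 2, 3, 4, 5, 6, 7, 8, 9, 10, 11, 12, 13, 14]
Cut edges: (0,1)

By max-flow min-cut theorem, max flow = min cut = 5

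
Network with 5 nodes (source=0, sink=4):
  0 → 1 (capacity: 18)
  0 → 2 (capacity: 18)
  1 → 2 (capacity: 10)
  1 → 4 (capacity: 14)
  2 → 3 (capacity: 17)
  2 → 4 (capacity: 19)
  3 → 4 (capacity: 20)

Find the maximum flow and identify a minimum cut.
Max flow = 36, Min cut edges: (0,1), (0,2)

Maximum flow: 36
Minimum cut: (0,1), (0,2)
Partition: S = [0], T = [1, 2, 3, 4]

Max-flow min-cut theorem verified: both equal 36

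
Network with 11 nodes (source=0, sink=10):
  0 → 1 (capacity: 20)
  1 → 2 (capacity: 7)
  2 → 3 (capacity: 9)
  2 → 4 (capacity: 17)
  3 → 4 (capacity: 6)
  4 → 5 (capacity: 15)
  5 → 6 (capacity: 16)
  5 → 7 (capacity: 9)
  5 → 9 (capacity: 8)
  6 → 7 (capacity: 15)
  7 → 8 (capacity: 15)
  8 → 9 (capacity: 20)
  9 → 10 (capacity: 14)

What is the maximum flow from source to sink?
Maximum flow = 7

Max flow: 7

Flow assignment:
  0 → 1: 7/20
  1 → 2: 7/7
  2 → 4: 7/17
  4 → 5: 7/15
  5 → 9: 7/8
  9 → 10: 7/14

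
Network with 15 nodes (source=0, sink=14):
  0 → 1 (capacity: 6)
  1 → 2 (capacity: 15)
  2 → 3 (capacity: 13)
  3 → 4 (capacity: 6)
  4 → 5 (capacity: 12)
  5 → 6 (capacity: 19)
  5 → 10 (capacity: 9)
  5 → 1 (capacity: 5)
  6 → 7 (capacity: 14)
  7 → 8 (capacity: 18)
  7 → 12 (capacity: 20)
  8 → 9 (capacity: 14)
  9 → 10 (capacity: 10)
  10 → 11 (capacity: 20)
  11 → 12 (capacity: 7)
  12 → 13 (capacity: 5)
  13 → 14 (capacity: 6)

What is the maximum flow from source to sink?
Maximum flow = 5

Max flow: 5

Flow assignment:
  0 → 1: 5/6
  1 → 2: 6/15
  2 → 3: 6/13
  3 → 4: 6/6
  4 → 5: 6/12
  5 → 6: 5/19
  5 → 1: 1/5
  6 → 7: 5/14
  7 → 12: 5/20
  12 → 13: 5/5
  13 → 14: 5/6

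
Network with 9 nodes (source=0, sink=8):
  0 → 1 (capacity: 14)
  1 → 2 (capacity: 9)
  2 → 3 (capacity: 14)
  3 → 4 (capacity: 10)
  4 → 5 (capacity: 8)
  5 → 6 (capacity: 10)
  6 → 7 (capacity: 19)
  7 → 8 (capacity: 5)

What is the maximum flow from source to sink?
Maximum flow = 5

Max flow: 5

Flow assignment:
  0 → 1: 5/14
  1 → 2: 5/9
  2 → 3: 5/14
  3 → 4: 5/10
  4 → 5: 5/8
  5 → 6: 5/10
  6 → 7: 5/19
  7 → 8: 5/5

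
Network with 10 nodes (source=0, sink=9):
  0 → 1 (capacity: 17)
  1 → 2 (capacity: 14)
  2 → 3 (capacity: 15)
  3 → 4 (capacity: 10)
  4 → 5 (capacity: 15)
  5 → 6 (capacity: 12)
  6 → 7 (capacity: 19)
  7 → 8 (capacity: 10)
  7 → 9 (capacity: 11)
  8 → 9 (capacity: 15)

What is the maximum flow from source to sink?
Maximum flow = 10

Max flow: 10

Flow assignment:
  0 → 1: 10/17
  1 → 2: 10/14
  2 → 3: 10/15
  3 → 4: 10/10
  4 → 5: 10/15
  5 → 6: 10/12
  6 → 7: 10/19
  7 → 9: 10/11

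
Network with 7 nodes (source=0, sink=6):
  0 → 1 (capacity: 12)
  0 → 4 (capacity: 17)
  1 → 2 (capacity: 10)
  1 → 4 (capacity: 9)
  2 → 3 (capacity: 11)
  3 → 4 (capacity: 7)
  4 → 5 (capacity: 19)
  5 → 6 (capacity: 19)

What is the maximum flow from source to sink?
Maximum flow = 19

Max flow: 19

Flow assignment:
  0 → 1: 12/12
  0 → 4: 7/17
  1 → 2: 3/10
  1 → 4: 9/9
  2 → 3: 3/11
  3 → 4: 3/7
  4 → 5: 19/19
  5 → 6: 19/19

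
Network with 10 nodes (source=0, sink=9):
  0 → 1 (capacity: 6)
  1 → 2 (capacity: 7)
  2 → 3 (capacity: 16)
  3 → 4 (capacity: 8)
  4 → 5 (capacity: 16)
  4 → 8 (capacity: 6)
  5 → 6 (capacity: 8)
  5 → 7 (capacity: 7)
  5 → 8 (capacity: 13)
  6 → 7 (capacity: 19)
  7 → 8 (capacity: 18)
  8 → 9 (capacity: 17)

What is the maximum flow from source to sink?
Maximum flow = 6

Max flow: 6

Flow assignment:
  0 → 1: 6/6
  1 → 2: 6/7
  2 → 3: 6/16
  3 → 4: 6/8
  4 → 8: 6/6
  8 → 9: 6/17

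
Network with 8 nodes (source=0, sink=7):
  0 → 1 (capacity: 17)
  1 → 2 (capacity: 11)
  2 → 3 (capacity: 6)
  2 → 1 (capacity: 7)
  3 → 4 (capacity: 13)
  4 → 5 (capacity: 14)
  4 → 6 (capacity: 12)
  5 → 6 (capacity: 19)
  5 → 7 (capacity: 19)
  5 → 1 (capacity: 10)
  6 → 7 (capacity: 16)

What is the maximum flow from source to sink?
Maximum flow = 6

Max flow: 6

Flow assignment:
  0 → 1: 6/17
  1 → 2: 6/11
  2 → 3: 6/6
  3 → 4: 6/13
  4 → 5: 6/14
  5 → 7: 6/19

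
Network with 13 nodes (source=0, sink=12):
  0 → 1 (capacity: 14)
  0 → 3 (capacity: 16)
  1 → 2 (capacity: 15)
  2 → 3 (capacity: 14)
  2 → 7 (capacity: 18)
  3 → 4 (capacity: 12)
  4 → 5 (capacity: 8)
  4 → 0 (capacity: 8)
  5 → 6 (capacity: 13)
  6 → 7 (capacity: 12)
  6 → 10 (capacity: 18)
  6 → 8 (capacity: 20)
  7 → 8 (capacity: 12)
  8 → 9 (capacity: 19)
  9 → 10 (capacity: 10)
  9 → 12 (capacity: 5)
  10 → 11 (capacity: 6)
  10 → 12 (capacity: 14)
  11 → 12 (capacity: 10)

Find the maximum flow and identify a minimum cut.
Max flow = 20, Min cut edges: (4,5), (7,8)

Maximum flow: 20
Minimum cut: (4,5), (7,8)
Partition: S = [0, 1, 2, 3, 4, 7], T = [5, 6, 8, 9, 10, 11, 12]

Max-flow min-cut theorem verified: both equal 20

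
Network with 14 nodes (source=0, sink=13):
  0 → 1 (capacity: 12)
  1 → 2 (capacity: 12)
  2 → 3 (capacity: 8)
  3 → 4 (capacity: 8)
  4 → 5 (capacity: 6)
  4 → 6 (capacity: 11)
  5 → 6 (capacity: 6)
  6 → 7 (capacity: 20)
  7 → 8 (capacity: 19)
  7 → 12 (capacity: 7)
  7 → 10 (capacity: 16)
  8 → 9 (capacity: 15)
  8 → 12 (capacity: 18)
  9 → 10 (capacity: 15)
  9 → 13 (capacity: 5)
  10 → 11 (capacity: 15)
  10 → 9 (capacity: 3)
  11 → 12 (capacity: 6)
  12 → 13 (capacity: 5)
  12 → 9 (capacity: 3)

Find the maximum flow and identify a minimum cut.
Max flow = 8, Min cut edges: (3,4)

Maximum flow: 8
Minimum cut: (3,4)
Partition: S = [0, 1, 2, 3], T = [4, 5, 6, 7, 8, 9, 10, 11, 12, 13]

Max-flow min-cut theorem verified: both equal 8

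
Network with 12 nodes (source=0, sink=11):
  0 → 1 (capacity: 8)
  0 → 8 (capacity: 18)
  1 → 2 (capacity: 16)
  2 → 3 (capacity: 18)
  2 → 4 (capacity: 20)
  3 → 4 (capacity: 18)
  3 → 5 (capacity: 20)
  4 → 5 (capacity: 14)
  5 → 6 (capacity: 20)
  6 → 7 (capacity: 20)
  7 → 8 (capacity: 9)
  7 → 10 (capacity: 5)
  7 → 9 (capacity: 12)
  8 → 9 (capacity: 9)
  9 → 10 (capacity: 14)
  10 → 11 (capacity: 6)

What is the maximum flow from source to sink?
Maximum flow = 6

Max flow: 6

Flow assignment:
  0 → 1: 6/8
  1 → 2: 6/16
  2 → 3: 6/18
  3 → 5: 6/20
  5 → 6: 6/20
  6 → 7: 6/20
  7 → 10: 5/5
  7 → 9: 1/12
  9 → 10: 1/14
  10 → 11: 6/6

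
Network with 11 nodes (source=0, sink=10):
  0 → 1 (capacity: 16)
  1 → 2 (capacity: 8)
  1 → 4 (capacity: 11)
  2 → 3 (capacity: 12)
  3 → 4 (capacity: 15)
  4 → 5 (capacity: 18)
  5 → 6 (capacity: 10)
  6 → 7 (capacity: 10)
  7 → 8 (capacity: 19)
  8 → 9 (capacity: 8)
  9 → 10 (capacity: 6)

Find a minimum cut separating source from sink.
Min cut value = 6, edges: (9,10)

Min cut value: 6
Partition: S = [0, 1, 2, 3, 4, 5, 6, 7, 8, 9], T = [10]
Cut edges: (9,10)

By max-flow min-cut theorem, max flow = min cut = 6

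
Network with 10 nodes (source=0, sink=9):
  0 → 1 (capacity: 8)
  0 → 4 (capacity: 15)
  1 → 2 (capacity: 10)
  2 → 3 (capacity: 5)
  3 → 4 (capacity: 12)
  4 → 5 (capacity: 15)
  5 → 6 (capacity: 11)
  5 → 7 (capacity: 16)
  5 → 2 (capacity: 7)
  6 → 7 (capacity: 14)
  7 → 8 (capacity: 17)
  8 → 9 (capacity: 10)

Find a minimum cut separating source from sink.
Min cut value = 10, edges: (8,9)

Min cut value: 10
Partition: S = [0, 1, 2, 3, 4, 5, 6, 7, 8], T = [9]
Cut edges: (8,9)

By max-flow min-cut theorem, max flow = min cut = 10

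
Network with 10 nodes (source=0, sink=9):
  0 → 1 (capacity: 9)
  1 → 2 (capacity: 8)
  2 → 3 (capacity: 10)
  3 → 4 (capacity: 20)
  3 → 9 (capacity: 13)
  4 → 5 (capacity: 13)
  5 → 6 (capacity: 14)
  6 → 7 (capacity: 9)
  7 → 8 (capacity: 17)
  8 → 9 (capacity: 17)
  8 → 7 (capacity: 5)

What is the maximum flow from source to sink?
Maximum flow = 8

Max flow: 8

Flow assignment:
  0 → 1: 8/9
  1 → 2: 8/8
  2 → 3: 8/10
  3 → 9: 8/13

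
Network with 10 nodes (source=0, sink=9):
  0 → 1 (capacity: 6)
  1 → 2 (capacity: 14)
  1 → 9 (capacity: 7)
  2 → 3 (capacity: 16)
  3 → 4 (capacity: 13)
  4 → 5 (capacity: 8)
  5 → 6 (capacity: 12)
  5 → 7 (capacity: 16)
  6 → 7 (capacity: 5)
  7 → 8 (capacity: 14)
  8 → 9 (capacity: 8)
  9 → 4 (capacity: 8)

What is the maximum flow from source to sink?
Maximum flow = 6

Max flow: 6

Flow assignment:
  0 → 1: 6/6
  1 → 9: 6/7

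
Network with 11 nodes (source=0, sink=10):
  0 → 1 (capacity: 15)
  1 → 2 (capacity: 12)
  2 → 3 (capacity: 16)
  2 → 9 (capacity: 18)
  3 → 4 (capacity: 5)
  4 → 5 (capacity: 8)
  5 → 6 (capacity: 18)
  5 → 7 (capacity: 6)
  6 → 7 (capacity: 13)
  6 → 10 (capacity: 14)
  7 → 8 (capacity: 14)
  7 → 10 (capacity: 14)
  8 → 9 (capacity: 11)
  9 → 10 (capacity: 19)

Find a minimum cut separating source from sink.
Min cut value = 12, edges: (1,2)

Min cut value: 12
Partition: S = [0, 1], T = [2, 3, 4, 5, 6, 7, 8, 9, 10]
Cut edges: (1,2)

By max-flow min-cut theorem, max flow = min cut = 12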